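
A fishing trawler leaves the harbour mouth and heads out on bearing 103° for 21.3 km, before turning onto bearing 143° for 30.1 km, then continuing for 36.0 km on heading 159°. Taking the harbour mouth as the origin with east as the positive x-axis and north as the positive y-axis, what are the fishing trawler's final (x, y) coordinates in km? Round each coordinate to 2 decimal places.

(51.77, -62.44)

Leg 1 (103°, 21.3 km): east 21.3 sin 103° = 20.75, north 21.3 cos 103° = -4.79
Leg 2 (143°, 30.1 km): east 30.1 sin 143° = 18.11, north 30.1 cos 143° = -24.04
Leg 3 (159°, 36.0 km): east 36.0 sin 159° = 12.90, north 36.0 cos 159° = -33.61
Summing: 51.77 km east, -62.44 km north → (51.77, -62.44).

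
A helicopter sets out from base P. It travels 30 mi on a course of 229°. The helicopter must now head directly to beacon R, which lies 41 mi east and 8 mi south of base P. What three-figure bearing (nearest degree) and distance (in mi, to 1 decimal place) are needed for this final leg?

080°, 64.7 mi

Leg 1 (229°, 30 mi): east 30 sin 229° = -22.64, north 30 cos 229° = -19.68
Current position: (-22.64, -19.68). Target: (41, -8). Remaining: Δeast = 63.64, Δnorth = 11.68.
Bearing = atan2(63.64, 11.68) mod 360° = 79.60°; distance = √((63.64)² + (11.68)²) = 64.705 mi.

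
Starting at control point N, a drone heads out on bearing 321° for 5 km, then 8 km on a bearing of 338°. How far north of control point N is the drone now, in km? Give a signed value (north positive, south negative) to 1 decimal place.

Leg 1 (321°, 5 km): east 5 sin 321° = -3.15, north 5 cos 321° = 3.89
Leg 2 (338°, 8 km): east 8 sin 338° = -3.00, north 8 cos 338° = 7.42
Net north component: 11.30 km.

11.3 km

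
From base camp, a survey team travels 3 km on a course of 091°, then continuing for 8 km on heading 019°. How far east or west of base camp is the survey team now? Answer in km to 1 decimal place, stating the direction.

Leg 1 (091°, 3 km): east 3 sin 91° = 3.00, north 3 cos 91° = -0.05
Leg 2 (019°, 8 km): east 8 sin 19° = 2.60, north 8 cos 19° = 7.56
Net east component: 5.60 km.

5.6 km east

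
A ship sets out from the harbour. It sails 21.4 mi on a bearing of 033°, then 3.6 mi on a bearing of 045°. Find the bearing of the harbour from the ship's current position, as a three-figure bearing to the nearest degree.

Leg 1 (033°, 21.4 mi): east 21.4 sin 33° = 11.66, north 21.4 cos 33° = 17.95
Leg 2 (045°, 3.6 mi): east 3.6 sin 45° = 2.55, north 3.6 cos 45° = 2.55
Net displacement: 14.20 east, 20.49 north. Direction back to start is (-14.20, -20.49): bearing = atan2(-14.20, -20.49) mod 360° = 214.72° ≈ 215°.

215°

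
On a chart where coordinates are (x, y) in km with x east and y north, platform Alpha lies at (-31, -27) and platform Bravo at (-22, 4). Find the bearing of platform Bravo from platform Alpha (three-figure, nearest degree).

016°

Δeast = -22 − -31 = 9.00; Δnorth = 4 − -27 = 31.00.
Bearing = atan2(Δeast, Δnorth) mod 360° = 16.19° ≈ 016°.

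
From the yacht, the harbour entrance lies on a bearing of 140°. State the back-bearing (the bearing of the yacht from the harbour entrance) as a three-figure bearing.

320°

Back-bearing = 140° + 180° = 320°.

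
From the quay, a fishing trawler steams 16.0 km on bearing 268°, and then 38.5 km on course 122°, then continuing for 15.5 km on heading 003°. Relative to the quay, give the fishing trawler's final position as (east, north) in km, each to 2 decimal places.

Leg 1 (268°, 16.0 km): east 16.0 sin 268° = -15.99, north 16.0 cos 268° = -0.56
Leg 2 (122°, 38.5 km): east 38.5 sin 122° = 32.65, north 38.5 cos 122° = -20.40
Leg 3 (003°, 15.5 km): east 15.5 sin 3° = 0.81, north 15.5 cos 3° = 15.48
Summing: 17.47 km east, -5.48 km north → (17.47, -5.48).

(17.47, -5.48)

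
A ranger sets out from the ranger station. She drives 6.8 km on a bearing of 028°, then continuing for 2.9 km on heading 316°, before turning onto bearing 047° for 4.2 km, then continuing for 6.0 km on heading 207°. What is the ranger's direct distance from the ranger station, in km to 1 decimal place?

5.8 km

Leg 1 (028°, 6.8 km): east 6.8 sin 28° = 3.19, north 6.8 cos 28° = 6.00
Leg 2 (316°, 2.9 km): east 2.9 sin 316° = -2.01, north 2.9 cos 316° = 2.09
Leg 3 (047°, 4.2 km): east 4.2 sin 47° = 3.07, north 4.2 cos 47° = 2.86
Leg 4 (207°, 6.0 km): east 6.0 sin 207° = -2.72, north 6.0 cos 207° = -5.35
Net: 1.53 east, 5.61 north. Distance = √((1.53)² + (5.61)²) = 5.812 km.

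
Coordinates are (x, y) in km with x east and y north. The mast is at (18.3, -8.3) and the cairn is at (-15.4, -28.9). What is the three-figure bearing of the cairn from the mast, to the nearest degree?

Δeast = -15.4 − 18.3 = -33.70; Δnorth = -28.9 − -8.3 = -20.60.
Bearing = atan2(Δeast, Δnorth) mod 360° = 238.56° ≈ 239°.

239°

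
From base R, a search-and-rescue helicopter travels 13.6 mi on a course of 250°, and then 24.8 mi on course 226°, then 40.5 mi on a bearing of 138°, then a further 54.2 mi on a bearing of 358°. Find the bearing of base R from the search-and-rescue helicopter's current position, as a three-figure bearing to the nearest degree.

Leg 1 (250°, 13.6 mi): east 13.6 sin 250° = -12.78, north 13.6 cos 250° = -4.65
Leg 2 (226°, 24.8 mi): east 24.8 sin 226° = -17.84, north 24.8 cos 226° = -17.23
Leg 3 (138°, 40.5 mi): east 40.5 sin 138° = 27.10, north 40.5 cos 138° = -30.10
Leg 4 (358°, 54.2 mi): east 54.2 sin 358° = -1.89, north 54.2 cos 358° = 54.17
Net displacement: -5.41 east, 2.19 north. Direction back to start is (5.41, -2.19): bearing = atan2(5.41, -2.19) mod 360° = 112.04° ≈ 112°.

112°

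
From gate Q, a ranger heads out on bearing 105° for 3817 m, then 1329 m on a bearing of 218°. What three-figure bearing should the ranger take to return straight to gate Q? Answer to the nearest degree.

305°

Leg 1 (105°, 3817 m): east 3817 sin 105° = 3686.94, north 3817 cos 105° = -987.91
Leg 2 (218°, 1329 m): east 1329 sin 218° = -818.21, north 1329 cos 218° = -1047.27
Net displacement: 2868.72 east, -2035.18 north. Direction back to start is (-2868.72, 2035.18): bearing = atan2(-2868.72, 2035.18) mod 360° = 305.35° ≈ 305°.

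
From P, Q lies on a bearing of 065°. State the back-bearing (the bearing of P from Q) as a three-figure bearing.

Back-bearing = 065° + 180° = 245°.

245°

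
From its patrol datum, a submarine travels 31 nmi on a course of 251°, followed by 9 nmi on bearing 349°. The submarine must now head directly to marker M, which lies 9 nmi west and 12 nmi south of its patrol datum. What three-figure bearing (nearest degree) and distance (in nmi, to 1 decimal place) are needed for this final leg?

116°, 24.5 nmi

Leg 1 (251°, 31 nmi): east 31 sin 251° = -29.31, north 31 cos 251° = -10.09
Leg 2 (349°, 9 nmi): east 9 sin 349° = -1.72, north 9 cos 349° = 8.83
Current position: (-31.03, -1.26). Target: (-9, -12). Remaining: Δeast = 22.03, Δnorth = -10.74.
Bearing = atan2(22.03, -10.74) mod 360° = 116.00°; distance = √((22.03)² + (-10.74)²) = 24.508 nmi.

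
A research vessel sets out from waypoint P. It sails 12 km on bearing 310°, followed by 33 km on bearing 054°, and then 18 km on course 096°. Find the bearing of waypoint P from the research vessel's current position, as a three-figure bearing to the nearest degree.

Leg 1 (310°, 12 km): east 12 sin 310° = -9.19, north 12 cos 310° = 7.71
Leg 2 (054°, 33 km): east 33 sin 54° = 26.70, north 33 cos 54° = 19.40
Leg 3 (096°, 18 km): east 18 sin 96° = 17.90, north 18 cos 96° = -1.88
Net displacement: 35.41 east, 25.23 north. Direction back to start is (-35.41, -25.23): bearing = atan2(-35.41, -25.23) mod 360° = 234.53° ≈ 235°.

235°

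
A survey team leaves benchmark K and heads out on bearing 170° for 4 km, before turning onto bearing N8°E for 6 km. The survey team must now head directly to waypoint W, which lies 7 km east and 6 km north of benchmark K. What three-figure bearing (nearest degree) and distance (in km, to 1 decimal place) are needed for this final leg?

Leg 1 (170°, 4 km): east 4 sin 170° = 0.69, north 4 cos 170° = -3.94
Leg 2 (N8°E, 6 km): east 6 sin 8° = 0.84, north 6 cos 8° = 5.94
Current position: (1.53, 2.00). Target: (7, 6). Remaining: Δeast = 5.47, Δnorth = 4.00.
Bearing = atan2(5.47, 4.00) mod 360° = 53.84°; distance = √((5.47)² + (4.00)²) = 6.775 km.

054°, 6.8 km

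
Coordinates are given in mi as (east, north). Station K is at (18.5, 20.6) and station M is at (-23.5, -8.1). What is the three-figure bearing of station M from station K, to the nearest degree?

Δeast = -23.5 − 18.5 = -42.00; Δnorth = -8.1 − 20.6 = -28.70.
Bearing = atan2(Δeast, Δnorth) mod 360° = 235.65° ≈ 236°.

236°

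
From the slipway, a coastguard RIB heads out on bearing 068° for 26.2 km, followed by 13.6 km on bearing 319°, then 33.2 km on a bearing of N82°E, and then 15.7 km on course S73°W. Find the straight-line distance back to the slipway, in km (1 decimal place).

Leg 1 (068°, 26.2 km): east 26.2 sin 68° = 24.29, north 26.2 cos 68° = 9.81
Leg 2 (319°, 13.6 km): east 13.6 sin 319° = -8.92, north 13.6 cos 319° = 10.26
Leg 3 (N82°E, 33.2 km): east 33.2 sin 82° = 32.88, north 33.2 cos 82° = 4.62
Leg 4 (S73°W, 15.7 km): east 15.7 sin 253° = -15.01, north 15.7 cos 253° = -4.59
Net: 33.23 east, 20.11 north. Distance = √((33.23)² + (20.11)²) = 38.843 km.

38.8 km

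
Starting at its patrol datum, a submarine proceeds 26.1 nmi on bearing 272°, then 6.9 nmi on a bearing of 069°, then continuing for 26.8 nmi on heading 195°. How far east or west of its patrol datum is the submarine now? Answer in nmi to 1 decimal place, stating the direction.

26.6 nmi west

Leg 1 (272°, 26.1 nmi): east 26.1 sin 272° = -26.08, north 26.1 cos 272° = 0.91
Leg 2 (069°, 6.9 nmi): east 6.9 sin 69° = 6.44, north 6.9 cos 69° = 2.47
Leg 3 (195°, 26.8 nmi): east 26.8 sin 195° = -6.94, north 26.8 cos 195° = -25.89
Net east component: -26.58 nmi.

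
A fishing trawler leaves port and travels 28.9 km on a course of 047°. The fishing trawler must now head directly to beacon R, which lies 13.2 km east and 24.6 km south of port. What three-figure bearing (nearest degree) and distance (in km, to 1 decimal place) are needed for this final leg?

Leg 1 (047°, 28.9 km): east 28.9 sin 47° = 21.14, north 28.9 cos 47° = 19.71
Current position: (21.14, 19.71). Target: (13.2, -24.6). Remaining: Δeast = -7.94, Δnorth = -44.31.
Bearing = atan2(-7.94, -44.31) mod 360° = 190.15°; distance = √((-7.94)² + (-44.31)²) = 45.015 km.

190°, 45.0 km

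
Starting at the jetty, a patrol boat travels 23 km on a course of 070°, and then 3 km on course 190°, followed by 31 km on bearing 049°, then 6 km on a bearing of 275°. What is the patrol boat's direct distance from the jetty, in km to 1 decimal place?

Leg 1 (070°, 23 km): east 23 sin 70° = 21.61, north 23 cos 70° = 7.87
Leg 2 (190°, 3 km): east 3 sin 190° = -0.52, north 3 cos 190° = -2.95
Leg 3 (049°, 31 km): east 31 sin 49° = 23.40, north 31 cos 49° = 20.34
Leg 4 (275°, 6 km): east 6 sin 275° = -5.98, north 6 cos 275° = 0.52
Net: 38.51 east, 25.77 north. Distance = √((38.51)² + (25.77)²) = 46.339 km.

46.3 km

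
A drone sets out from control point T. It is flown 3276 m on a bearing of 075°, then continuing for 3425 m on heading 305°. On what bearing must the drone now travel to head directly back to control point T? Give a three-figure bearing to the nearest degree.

Leg 1 (075°, 3276 m): east 3276 sin 75° = 3164.37, north 3276 cos 75° = 847.89
Leg 2 (305°, 3425 m): east 3425 sin 305° = -2805.60, north 3425 cos 305° = 1964.50
Net displacement: 358.78 east, 2812.39 north. Direction back to start is (-358.78, -2812.39): bearing = atan2(-358.78, -2812.39) mod 360° = 187.27° ≈ 187°.

187°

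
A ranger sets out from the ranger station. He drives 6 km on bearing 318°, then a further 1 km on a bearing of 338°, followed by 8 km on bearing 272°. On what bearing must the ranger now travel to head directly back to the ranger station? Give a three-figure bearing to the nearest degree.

115°

Leg 1 (318°, 6 km): east 6 sin 318° = -4.01, north 6 cos 318° = 4.46
Leg 2 (338°, 1 km): east 1 sin 338° = -0.37, north 1 cos 338° = 0.93
Leg 3 (272°, 8 km): east 8 sin 272° = -8.00, north 8 cos 272° = 0.28
Net displacement: -12.38 east, 5.67 north. Direction back to start is (12.38, -5.67): bearing = atan2(12.38, -5.67) mod 360° = 114.58° ≈ 115°.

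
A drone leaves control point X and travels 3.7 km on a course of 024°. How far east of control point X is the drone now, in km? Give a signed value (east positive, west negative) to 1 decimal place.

1.5 km

Leg 1 (024°, 3.7 km): east 3.7 sin 24° = 1.50, north 3.7 cos 24° = 3.38
Net east component: 1.50 km.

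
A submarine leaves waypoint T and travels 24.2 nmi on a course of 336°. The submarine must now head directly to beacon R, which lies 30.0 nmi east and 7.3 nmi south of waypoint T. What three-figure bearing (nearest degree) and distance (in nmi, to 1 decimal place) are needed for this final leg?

Leg 1 (336°, 24.2 nmi): east 24.2 sin 336° = -9.84, north 24.2 cos 336° = 22.11
Current position: (-9.84, 22.11). Target: (30.0, -7.3). Remaining: Δeast = 39.84, Δnorth = -29.41.
Bearing = atan2(39.84, -29.41) mod 360° = 126.43°; distance = √((39.84)² + (-29.41)²) = 49.521 nmi.

126°, 49.5 nmi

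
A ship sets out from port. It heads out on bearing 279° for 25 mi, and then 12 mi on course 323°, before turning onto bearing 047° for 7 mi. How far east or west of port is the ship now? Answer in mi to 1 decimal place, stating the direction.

26.8 mi west

Leg 1 (279°, 25 mi): east 25 sin 279° = -24.69, north 25 cos 279° = 3.91
Leg 2 (323°, 12 mi): east 12 sin 323° = -7.22, north 12 cos 323° = 9.58
Leg 3 (047°, 7 mi): east 7 sin 47° = 5.12, north 7 cos 47° = 4.77
Net east component: -26.79 mi.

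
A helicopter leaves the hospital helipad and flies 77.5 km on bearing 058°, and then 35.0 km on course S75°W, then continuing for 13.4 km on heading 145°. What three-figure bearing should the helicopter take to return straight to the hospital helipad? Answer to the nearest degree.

242°

Leg 1 (058°, 77.5 km): east 77.5 sin 58° = 65.72, north 77.5 cos 58° = 41.07
Leg 2 (S75°W, 35.0 km): east 35.0 sin 255° = -33.81, north 35.0 cos 255° = -9.06
Leg 3 (145°, 13.4 km): east 13.4 sin 145° = 7.69, north 13.4 cos 145° = -10.98
Net displacement: 39.60 east, 21.03 north. Direction back to start is (-39.60, -21.03): bearing = atan2(-39.60, -21.03) mod 360° = 242.03° ≈ 242°.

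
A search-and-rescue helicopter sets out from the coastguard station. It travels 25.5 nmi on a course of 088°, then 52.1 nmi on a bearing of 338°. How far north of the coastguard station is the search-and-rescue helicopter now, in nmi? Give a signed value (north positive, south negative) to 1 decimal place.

49.2 nmi

Leg 1 (088°, 25.5 nmi): east 25.5 sin 88° = 25.48, north 25.5 cos 88° = 0.89
Leg 2 (338°, 52.1 nmi): east 52.1 sin 338° = -19.52, north 52.1 cos 338° = 48.31
Net north component: 49.20 nmi.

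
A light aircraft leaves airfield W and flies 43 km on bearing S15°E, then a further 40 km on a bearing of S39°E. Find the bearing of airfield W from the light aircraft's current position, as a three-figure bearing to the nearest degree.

333°

Leg 1 (S15°E, 43 km): east 43 sin 165° = 11.13, north 43 cos 165° = -41.53
Leg 2 (S39°E, 40 km): east 40 sin 141° = 25.17, north 40 cos 141° = -31.09
Net displacement: 36.30 east, -72.62 north. Direction back to start is (-36.30, 72.62): bearing = atan2(-36.30, 72.62) mod 360° = 333.44° ≈ 333°.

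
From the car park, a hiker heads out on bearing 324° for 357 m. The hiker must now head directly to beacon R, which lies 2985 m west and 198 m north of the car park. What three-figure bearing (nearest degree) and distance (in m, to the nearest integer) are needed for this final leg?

Leg 1 (324°, 357 m): east 357 sin 324° = -209.84, north 357 cos 324° = 288.82
Current position: (-209.84, 288.82). Target: (-2985, 198). Remaining: Δeast = -2775.16, Δnorth = -90.82.
Bearing = atan2(-2775.16, -90.82) mod 360° = 268.13°; distance = √((-2775.16)² + (-90.82)²) = 2776.646 m.

268°, 2777 m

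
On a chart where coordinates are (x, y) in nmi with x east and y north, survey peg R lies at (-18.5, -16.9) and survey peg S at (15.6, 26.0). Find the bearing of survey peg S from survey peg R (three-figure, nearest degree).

038°

Δeast = 15.6 − -18.5 = 34.10; Δnorth = 26.0 − -16.9 = 42.90.
Bearing = atan2(Δeast, Δnorth) mod 360° = 38.48° ≈ 038°.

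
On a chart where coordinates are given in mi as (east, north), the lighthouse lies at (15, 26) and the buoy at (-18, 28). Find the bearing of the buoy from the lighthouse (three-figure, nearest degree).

Δeast = -18 − 15 = -33.00; Δnorth = 28 − 26 = 2.00.
Bearing = atan2(Δeast, Δnorth) mod 360° = 273.47° ≈ 273°.

273°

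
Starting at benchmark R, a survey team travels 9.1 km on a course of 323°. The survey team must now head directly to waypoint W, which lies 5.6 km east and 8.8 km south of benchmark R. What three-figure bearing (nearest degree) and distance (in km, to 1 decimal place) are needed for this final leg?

145°, 19.5 km

Leg 1 (323°, 9.1 km): east 9.1 sin 323° = -5.48, north 9.1 cos 323° = 7.27
Current position: (-5.48, 7.27). Target: (5.6, -8.8). Remaining: Δeast = 11.08, Δnorth = -16.07.
Bearing = atan2(11.08, -16.07) mod 360° = 145.42°; distance = √((11.08)² + (-16.07)²) = 19.516 km.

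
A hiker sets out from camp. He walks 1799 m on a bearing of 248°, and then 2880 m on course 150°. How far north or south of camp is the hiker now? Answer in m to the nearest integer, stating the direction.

3168 m south

Leg 1 (248°, 1799 m): east 1799 sin 248° = -1668.00, north 1799 cos 248° = -673.92
Leg 2 (150°, 2880 m): east 2880 sin 150° = 1440.00, north 2880 cos 150° = -2494.15
Net north component: -3168.07 m.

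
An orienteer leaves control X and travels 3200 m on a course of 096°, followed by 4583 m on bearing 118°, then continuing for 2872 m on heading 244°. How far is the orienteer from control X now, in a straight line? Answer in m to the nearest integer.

5969 m

Leg 1 (096°, 3200 m): east 3200 sin 96° = 3182.47, north 3200 cos 96° = -334.49
Leg 2 (118°, 4583 m): east 4583 sin 118° = 4046.55, north 4583 cos 118° = -2151.59
Leg 3 (244°, 2872 m): east 2872 sin 244° = -2581.34, north 2872 cos 244° = -1259.00
Net: 4647.68 east, -3745.08 north. Distance = √((4647.68)² + (-3745.08)²) = 5968.801 m.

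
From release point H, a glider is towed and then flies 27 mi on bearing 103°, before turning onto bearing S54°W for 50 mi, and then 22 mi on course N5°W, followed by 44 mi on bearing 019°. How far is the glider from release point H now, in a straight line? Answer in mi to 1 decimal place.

28.1 mi

Leg 1 (103°, 27 mi): east 27 sin 103° = 26.31, north 27 cos 103° = -6.07
Leg 2 (S54°W, 50 mi): east 50 sin 234° = -40.45, north 50 cos 234° = -29.39
Leg 3 (N5°W, 22 mi): east 22 sin 355° = -1.92, north 22 cos 355° = 21.92
Leg 4 (019°, 44 mi): east 44 sin 19° = 14.32, north 44 cos 19° = 41.60
Net: -1.74 east, 28.06 north. Distance = √((-1.74)² + (28.06)²) = 28.110 mi.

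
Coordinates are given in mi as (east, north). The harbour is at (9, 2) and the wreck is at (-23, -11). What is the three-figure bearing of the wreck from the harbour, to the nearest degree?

Δeast = -23 − 9 = -32.00; Δnorth = -11 − 2 = -13.00.
Bearing = atan2(Δeast, Δnorth) mod 360° = 247.89° ≈ 248°.

248°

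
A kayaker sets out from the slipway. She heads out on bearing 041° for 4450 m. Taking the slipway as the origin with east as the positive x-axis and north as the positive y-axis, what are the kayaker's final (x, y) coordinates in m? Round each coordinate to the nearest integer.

(2919, 3358)

Leg 1 (041°, 4450 m): east 4450 sin 41° = 2919.46, north 4450 cos 41° = 3358.46
Summing: 2919.46 m east, 3358.46 m north → (2919, 3358).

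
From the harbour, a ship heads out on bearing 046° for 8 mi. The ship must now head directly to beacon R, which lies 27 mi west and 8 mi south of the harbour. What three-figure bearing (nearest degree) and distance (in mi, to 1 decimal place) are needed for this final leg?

Leg 1 (046°, 8 mi): east 8 sin 46° = 5.75, north 8 cos 46° = 5.56
Current position: (5.75, 5.56). Target: (-27, -8). Remaining: Δeast = -32.75, Δnorth = -13.56.
Bearing = atan2(-32.75, -13.56) mod 360° = 247.52°; distance = √((-32.75)² + (-13.56)²) = 35.450 mi.

248°, 35.4 mi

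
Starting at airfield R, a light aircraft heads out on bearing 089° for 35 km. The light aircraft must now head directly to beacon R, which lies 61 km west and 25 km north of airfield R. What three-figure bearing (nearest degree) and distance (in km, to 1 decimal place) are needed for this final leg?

284°, 99.0 km

Leg 1 (089°, 35 km): east 35 sin 89° = 34.99, north 35 cos 89° = 0.61
Current position: (34.99, 0.61). Target: (-61, 25). Remaining: Δeast = -95.99, Δnorth = 24.39.
Bearing = atan2(-95.99, 24.39) mod 360° = 284.26°; distance = √((-95.99)² + (24.39)²) = 99.044 km.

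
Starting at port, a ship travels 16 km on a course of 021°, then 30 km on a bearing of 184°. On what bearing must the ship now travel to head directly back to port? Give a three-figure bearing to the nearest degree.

Leg 1 (021°, 16 km): east 16 sin 21° = 5.73, north 16 cos 21° = 14.94
Leg 2 (184°, 30 km): east 30 sin 184° = -2.09, north 30 cos 184° = -29.93
Net displacement: 3.64 east, -14.99 north. Direction back to start is (-3.64, 14.99): bearing = atan2(-3.64, 14.99) mod 360° = 346.35° ≈ 346°.

346°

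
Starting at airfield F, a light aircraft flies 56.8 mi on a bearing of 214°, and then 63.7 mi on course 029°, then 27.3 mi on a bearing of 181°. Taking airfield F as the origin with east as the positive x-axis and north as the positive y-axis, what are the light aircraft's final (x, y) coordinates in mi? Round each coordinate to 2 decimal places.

(-1.36, -18.67)

Leg 1 (214°, 56.8 mi): east 56.8 sin 214° = -31.76, north 56.8 cos 214° = -47.09
Leg 2 (029°, 63.7 mi): east 63.7 sin 29° = 30.88, north 63.7 cos 29° = 55.71
Leg 3 (181°, 27.3 mi): east 27.3 sin 181° = -0.48, north 27.3 cos 181° = -27.30
Summing: -1.36 mi east, -18.67 mi north → (-1.36, -18.67).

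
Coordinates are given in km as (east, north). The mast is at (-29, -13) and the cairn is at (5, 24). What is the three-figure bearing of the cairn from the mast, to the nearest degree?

Δeast = 5 − -29 = 34.00; Δnorth = 24 − -13 = 37.00.
Bearing = atan2(Δeast, Δnorth) mod 360° = 42.58° ≈ 043°.

043°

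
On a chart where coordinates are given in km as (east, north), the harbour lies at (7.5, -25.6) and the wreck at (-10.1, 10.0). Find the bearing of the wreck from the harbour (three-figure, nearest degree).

334°

Δeast = -10.1 − 7.5 = -17.60; Δnorth = 10.0 − -25.6 = 35.60.
Bearing = atan2(Δeast, Δnorth) mod 360° = 333.69° ≈ 334°.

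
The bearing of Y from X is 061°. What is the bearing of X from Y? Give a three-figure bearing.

241°

Back-bearing = 061° + 180° = 241°.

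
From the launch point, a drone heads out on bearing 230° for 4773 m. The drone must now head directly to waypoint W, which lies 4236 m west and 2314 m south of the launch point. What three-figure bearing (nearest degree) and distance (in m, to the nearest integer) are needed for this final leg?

322°, 951 m

Leg 1 (230°, 4773 m): east 4773 sin 230° = -3656.33, north 4773 cos 230° = -3068.03
Current position: (-3656.33, -3068.03). Target: (-4236, -2314). Remaining: Δeast = -579.67, Δnorth = 754.03.
Bearing = atan2(-579.67, 754.03) mod 360° = 322.45°; distance = √((-579.67)² + (754.03)²) = 951.090 m.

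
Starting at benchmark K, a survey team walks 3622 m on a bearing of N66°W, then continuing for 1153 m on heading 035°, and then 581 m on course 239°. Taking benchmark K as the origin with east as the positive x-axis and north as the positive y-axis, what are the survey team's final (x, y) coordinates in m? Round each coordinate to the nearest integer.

(-3146, 2118)

Leg 1 (N66°W, 3622 m): east 3622 sin 294° = -3308.86, north 3622 cos 294° = 1473.20
Leg 2 (035°, 1153 m): east 1153 sin 35° = 661.33, north 1153 cos 35° = 944.48
Leg 3 (239°, 581 m): east 581 sin 239° = -498.01, north 581 cos 239° = -299.24
Summing: -3145.54 m east, 2118.45 m north → (-3146, 2118).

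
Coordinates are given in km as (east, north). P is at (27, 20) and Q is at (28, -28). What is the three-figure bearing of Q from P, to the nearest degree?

179°

Δeast = 28 − 27 = 1.00; Δnorth = -28 − 20 = -48.00.
Bearing = atan2(Δeast, Δnorth) mod 360° = 178.81° ≈ 179°.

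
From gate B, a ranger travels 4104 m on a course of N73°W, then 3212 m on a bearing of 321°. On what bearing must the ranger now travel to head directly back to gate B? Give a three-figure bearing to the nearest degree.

122°

Leg 1 (N73°W, 4104 m): east 4104 sin 287° = -3924.67, north 4104 cos 287° = 1199.89
Leg 2 (321°, 3212 m): east 3212 sin 321° = -2021.38, north 3212 cos 321° = 2496.19
Net displacement: -5946.05 east, 3696.09 north. Direction back to start is (5946.05, -3696.09): bearing = atan2(5946.05, -3696.09) mod 360° = 121.87° ≈ 122°.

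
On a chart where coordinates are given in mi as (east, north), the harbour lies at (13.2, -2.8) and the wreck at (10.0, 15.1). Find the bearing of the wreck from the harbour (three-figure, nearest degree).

Δeast = 10.0 − 13.2 = -3.20; Δnorth = 15.1 − -2.8 = 17.90.
Bearing = atan2(Δeast, Δnorth) mod 360° = 349.86° ≈ 350°.

350°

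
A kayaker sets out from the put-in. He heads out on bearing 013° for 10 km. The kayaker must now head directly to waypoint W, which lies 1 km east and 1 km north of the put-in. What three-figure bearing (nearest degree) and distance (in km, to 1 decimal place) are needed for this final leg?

188°, 8.8 km

Leg 1 (013°, 10 km): east 10 sin 13° = 2.25, north 10 cos 13° = 9.74
Current position: (2.25, 9.74). Target: (1, 1). Remaining: Δeast = -1.25, Δnorth = -8.74.
Bearing = atan2(-1.25, -8.74) mod 360° = 188.13°; distance = √((-1.25)² + (-8.74)²) = 8.833 km.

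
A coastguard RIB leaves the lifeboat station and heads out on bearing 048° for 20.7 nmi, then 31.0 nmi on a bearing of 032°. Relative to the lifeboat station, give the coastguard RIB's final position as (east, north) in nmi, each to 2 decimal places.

Leg 1 (048°, 20.7 nmi): east 20.7 sin 48° = 15.38, north 20.7 cos 48° = 13.85
Leg 2 (032°, 31.0 nmi): east 31.0 sin 32° = 16.43, north 31.0 cos 32° = 26.29
Summing: 31.81 nmi east, 40.14 nmi north → (31.81, 40.14).

(31.81, 40.14)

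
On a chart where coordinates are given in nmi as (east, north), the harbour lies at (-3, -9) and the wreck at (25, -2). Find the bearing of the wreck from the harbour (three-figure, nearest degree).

076°

Δeast = 25 − -3 = 28.00; Δnorth = -2 − -9 = 7.00.
Bearing = atan2(Δeast, Δnorth) mod 360° = 75.96° ≈ 076°.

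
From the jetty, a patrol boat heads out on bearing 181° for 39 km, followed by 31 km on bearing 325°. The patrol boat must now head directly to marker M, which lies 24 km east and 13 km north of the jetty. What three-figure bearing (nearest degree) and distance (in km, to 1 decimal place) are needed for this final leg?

Leg 1 (181°, 39 km): east 39 sin 181° = -0.68, north 39 cos 181° = -38.99
Leg 2 (325°, 31 km): east 31 sin 325° = -17.78, north 31 cos 325° = 25.39
Current position: (-18.46, -13.60). Target: (24, 13). Remaining: Δeast = 42.46, Δnorth = 26.60.
Bearing = atan2(42.46, 26.60) mod 360° = 57.93°; distance = √((42.46)² + (26.60)²) = 50.105 km.

058°, 50.1 km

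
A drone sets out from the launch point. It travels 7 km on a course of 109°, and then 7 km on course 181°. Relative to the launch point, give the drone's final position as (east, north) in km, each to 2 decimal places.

(6.50, -9.28)

Leg 1 (109°, 7 km): east 7 sin 109° = 6.62, north 7 cos 109° = -2.28
Leg 2 (181°, 7 km): east 7 sin 181° = -0.12, north 7 cos 181° = -7.00
Summing: 6.50 km east, -9.28 km north → (6.50, -9.28).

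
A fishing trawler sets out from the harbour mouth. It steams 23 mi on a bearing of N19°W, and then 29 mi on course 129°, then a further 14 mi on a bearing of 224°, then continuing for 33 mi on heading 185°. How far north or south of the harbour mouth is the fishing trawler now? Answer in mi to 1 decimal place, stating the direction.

Leg 1 (N19°W, 23 mi): east 23 sin 341° = -7.49, north 23 cos 341° = 21.75
Leg 2 (129°, 29 mi): east 29 sin 129° = 22.54, north 29 cos 129° = -18.25
Leg 3 (224°, 14 mi): east 14 sin 224° = -9.73, north 14 cos 224° = -10.07
Leg 4 (185°, 33 mi): east 33 sin 185° = -2.88, north 33 cos 185° = -32.87
Net north component: -39.45 mi.

39.4 mi south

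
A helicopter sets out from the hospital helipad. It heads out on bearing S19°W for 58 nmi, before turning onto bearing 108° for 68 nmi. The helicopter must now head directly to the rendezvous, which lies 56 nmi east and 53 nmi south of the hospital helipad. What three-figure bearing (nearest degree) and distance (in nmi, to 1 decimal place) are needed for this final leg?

024°, 25.0 nmi

Leg 1 (S19°W, 58 nmi): east 58 sin 199° = -18.88, north 58 cos 199° = -54.84
Leg 2 (108°, 68 nmi): east 68 sin 108° = 64.67, north 68 cos 108° = -21.01
Current position: (45.79, -75.85). Target: (56, -53). Remaining: Δeast = 10.21, Δnorth = 22.85.
Bearing = atan2(10.21, 22.85) mod 360° = 24.08°; distance = √((10.21)² + (22.85)²) = 25.031 nmi.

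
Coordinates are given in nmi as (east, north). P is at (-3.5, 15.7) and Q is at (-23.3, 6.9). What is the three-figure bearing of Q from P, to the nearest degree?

246°

Δeast = -23.3 − -3.5 = -19.80; Δnorth = 6.9 − 15.7 = -8.80.
Bearing = atan2(Δeast, Δnorth) mod 360° = 246.04° ≈ 246°.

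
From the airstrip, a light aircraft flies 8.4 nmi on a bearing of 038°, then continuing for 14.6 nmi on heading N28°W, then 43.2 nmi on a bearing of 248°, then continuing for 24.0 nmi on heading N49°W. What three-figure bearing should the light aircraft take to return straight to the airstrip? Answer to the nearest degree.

Leg 1 (038°, 8.4 nmi): east 8.4 sin 38° = 5.17, north 8.4 cos 38° = 6.62
Leg 2 (N28°W, 14.6 nmi): east 14.6 sin 332° = -6.85, north 14.6 cos 332° = 12.89
Leg 3 (248°, 43.2 nmi): east 43.2 sin 248° = -40.05, north 43.2 cos 248° = -16.18
Leg 4 (N49°W, 24.0 nmi): east 24.0 sin 311° = -18.11, north 24.0 cos 311° = 15.75
Net displacement: -59.85 east, 19.07 north. Direction back to start is (59.85, -19.07): bearing = atan2(59.85, -19.07) mod 360° = 107.68° ≈ 108°.

108°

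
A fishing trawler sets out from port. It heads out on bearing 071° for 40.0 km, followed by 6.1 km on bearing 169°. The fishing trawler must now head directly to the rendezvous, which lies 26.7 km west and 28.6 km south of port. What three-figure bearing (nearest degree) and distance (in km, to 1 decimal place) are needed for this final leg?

Leg 1 (071°, 40.0 km): east 40.0 sin 71° = 37.82, north 40.0 cos 71° = 13.02
Leg 2 (169°, 6.1 km): east 6.1 sin 169° = 1.16, north 6.1 cos 169° = -5.99
Current position: (38.98, 7.03). Target: (-26.7, -28.6). Remaining: Δeast = -65.68, Δnorth = -35.63.
Bearing = atan2(-65.68, -35.63) mod 360° = 241.52°; distance = √((-65.68)² + (-35.63)²) = 74.728 km.

242°, 74.7 km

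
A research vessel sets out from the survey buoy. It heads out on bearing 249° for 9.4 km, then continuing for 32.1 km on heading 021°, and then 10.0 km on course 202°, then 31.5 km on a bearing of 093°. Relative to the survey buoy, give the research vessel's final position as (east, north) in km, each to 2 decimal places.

Leg 1 (249°, 9.4 km): east 9.4 sin 249° = -8.78, north 9.4 cos 249° = -3.37
Leg 2 (021°, 32.1 km): east 32.1 sin 21° = 11.50, north 32.1 cos 21° = 29.97
Leg 3 (202°, 10.0 km): east 10.0 sin 202° = -3.75, north 10.0 cos 202° = -9.27
Leg 4 (093°, 31.5 km): east 31.5 sin 93° = 31.46, north 31.5 cos 93° = -1.65
Summing: 30.44 km east, 15.68 km north → (30.44, 15.68).

(30.44, 15.68)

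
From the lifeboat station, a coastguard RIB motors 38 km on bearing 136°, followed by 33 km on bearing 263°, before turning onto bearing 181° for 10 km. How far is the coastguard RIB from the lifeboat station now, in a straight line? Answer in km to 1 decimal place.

Leg 1 (136°, 38 km): east 38 sin 136° = 26.40, north 38 cos 136° = -27.33
Leg 2 (263°, 33 km): east 33 sin 263° = -32.75, north 33 cos 263° = -4.02
Leg 3 (181°, 10 km): east 10 sin 181° = -0.17, north 10 cos 181° = -10.00
Net: -6.53 east, -41.36 north. Distance = √((-6.53)² + (-41.36)²) = 41.868 km.

41.9 km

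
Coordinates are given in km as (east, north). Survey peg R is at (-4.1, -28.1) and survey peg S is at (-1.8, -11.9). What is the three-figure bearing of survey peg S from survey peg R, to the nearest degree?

008°

Δeast = -1.8 − -4.1 = 2.30; Δnorth = -11.9 − -28.1 = 16.20.
Bearing = atan2(Δeast, Δnorth) mod 360° = 8.08° ≈ 008°.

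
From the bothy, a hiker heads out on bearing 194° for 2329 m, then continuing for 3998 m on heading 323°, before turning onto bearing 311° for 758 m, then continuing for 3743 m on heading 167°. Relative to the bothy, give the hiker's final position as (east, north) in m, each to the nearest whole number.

(-2700, -2217)

Leg 1 (194°, 2329 m): east 2329 sin 194° = -563.44, north 2329 cos 194° = -2259.82
Leg 2 (323°, 3998 m): east 3998 sin 323° = -2406.06, north 3998 cos 323° = 3192.94
Leg 3 (311°, 758 m): east 758 sin 311° = -572.07, north 758 cos 311° = 497.29
Leg 4 (167°, 3743 m): east 3743 sin 167° = 841.99, north 3743 cos 167° = -3647.07
Summing: -2699.57 m east, -2216.65 m north → (-2700, -2217).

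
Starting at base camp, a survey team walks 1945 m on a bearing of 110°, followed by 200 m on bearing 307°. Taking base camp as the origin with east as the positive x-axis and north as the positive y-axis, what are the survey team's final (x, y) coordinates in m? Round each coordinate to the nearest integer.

Leg 1 (110°, 1945 m): east 1945 sin 110° = 1827.70, north 1945 cos 110° = -665.23
Leg 2 (307°, 200 m): east 200 sin 307° = -159.73, north 200 cos 307° = 120.36
Summing: 1667.98 m east, -544.87 m north → (1668, -545).

(1668, -545)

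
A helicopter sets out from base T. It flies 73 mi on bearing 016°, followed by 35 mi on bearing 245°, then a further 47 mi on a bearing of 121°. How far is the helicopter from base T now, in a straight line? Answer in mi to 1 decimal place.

42.4 mi

Leg 1 (016°, 73 mi): east 73 sin 16° = 20.12, north 73 cos 16° = 70.17
Leg 2 (245°, 35 mi): east 35 sin 245° = -31.72, north 35 cos 245° = -14.79
Leg 3 (121°, 47 mi): east 47 sin 121° = 40.29, north 47 cos 121° = -24.21
Net: 28.69 east, 31.17 north. Distance = √((28.69)² + (31.17)²) = 42.365 mi.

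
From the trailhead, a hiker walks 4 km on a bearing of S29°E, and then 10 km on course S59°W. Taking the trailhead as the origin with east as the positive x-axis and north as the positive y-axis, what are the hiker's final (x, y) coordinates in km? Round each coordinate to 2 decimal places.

Leg 1 (S29°E, 4 km): east 4 sin 151° = 1.94, north 4 cos 151° = -3.50
Leg 2 (S59°W, 10 km): east 10 sin 239° = -8.57, north 10 cos 239° = -5.15
Summing: -6.63 km east, -8.65 km north → (-6.63, -8.65).

(-6.63, -8.65)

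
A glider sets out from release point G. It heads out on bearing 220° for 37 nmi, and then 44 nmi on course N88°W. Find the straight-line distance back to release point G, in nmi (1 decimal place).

72.9 nmi

Leg 1 (220°, 37 nmi): east 37 sin 220° = -23.78, north 37 cos 220° = -28.34
Leg 2 (N88°W, 44 nmi): east 44 sin 272° = -43.97, north 44 cos 272° = 1.54
Net: -67.76 east, -26.81 north. Distance = √((-67.76)² + (-26.81)²) = 72.867 nmi.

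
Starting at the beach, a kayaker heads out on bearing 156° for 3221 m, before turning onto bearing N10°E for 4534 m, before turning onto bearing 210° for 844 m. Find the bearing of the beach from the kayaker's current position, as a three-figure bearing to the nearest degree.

Leg 1 (156°, 3221 m): east 3221 sin 156° = 1310.10, north 3221 cos 156° = -2942.53
Leg 2 (N10°E, 4534 m): east 4534 sin 10° = 787.32, north 4534 cos 10° = 4465.12
Leg 3 (210°, 844 m): east 844 sin 210° = -422.00, north 844 cos 210° = -730.93
Net displacement: 1675.42 east, 791.66 north. Direction back to start is (-1675.42, -791.66): bearing = atan2(-1675.42, -791.66) mod 360° = 244.71° ≈ 245°.

245°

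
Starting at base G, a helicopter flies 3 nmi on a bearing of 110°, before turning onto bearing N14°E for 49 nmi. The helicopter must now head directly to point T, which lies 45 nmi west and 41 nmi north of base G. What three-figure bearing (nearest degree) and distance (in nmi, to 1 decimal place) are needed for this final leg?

265°, 59.9 nmi

Leg 1 (110°, 3 nmi): east 3 sin 110° = 2.82, north 3 cos 110° = -1.03
Leg 2 (N14°E, 49 nmi): east 49 sin 14° = 11.85, north 49 cos 14° = 47.54
Current position: (14.67, 46.52). Target: (-45, 41). Remaining: Δeast = -59.67, Δnorth = -5.52.
Bearing = atan2(-59.67, -5.52) mod 360° = 264.72°; distance = √((-59.67)² + (-5.52)²) = 59.928 nmi.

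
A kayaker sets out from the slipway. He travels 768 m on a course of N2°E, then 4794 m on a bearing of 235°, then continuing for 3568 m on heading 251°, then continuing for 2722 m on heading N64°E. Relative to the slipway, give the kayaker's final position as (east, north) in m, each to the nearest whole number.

Leg 1 (N2°E, 768 m): east 768 sin 2° = 26.80, north 768 cos 2° = 767.53
Leg 2 (235°, 4794 m): east 4794 sin 235° = -3927.01, north 4794 cos 235° = -2749.73
Leg 3 (251°, 3568 m): east 3568 sin 251° = -3373.61, north 3568 cos 251° = -1161.63
Leg 4 (N64°E, 2722 m): east 2722 sin 64° = 2446.52, north 2722 cos 64° = 1193.25
Summing: -4827.30 m east, -1950.57 m north → (-4827, -1951).

(-4827, -1951)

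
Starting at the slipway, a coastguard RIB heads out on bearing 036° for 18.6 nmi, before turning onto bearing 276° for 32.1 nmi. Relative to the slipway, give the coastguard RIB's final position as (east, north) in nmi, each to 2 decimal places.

Leg 1 (036°, 18.6 nmi): east 18.6 sin 36° = 10.93, north 18.6 cos 36° = 15.05
Leg 2 (276°, 32.1 nmi): east 32.1 sin 276° = -31.92, north 32.1 cos 276° = 3.36
Summing: -20.99 nmi east, 18.40 nmi north → (-20.99, 18.40).

(-20.99, 18.40)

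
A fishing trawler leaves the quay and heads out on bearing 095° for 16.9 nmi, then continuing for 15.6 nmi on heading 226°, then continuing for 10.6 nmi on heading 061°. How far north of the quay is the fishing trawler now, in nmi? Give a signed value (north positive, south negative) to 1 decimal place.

Leg 1 (095°, 16.9 nmi): east 16.9 sin 95° = 16.84, north 16.9 cos 95° = -1.47
Leg 2 (226°, 15.6 nmi): east 15.6 sin 226° = -11.22, north 15.6 cos 226° = -10.84
Leg 3 (061°, 10.6 nmi): east 10.6 sin 61° = 9.27, north 10.6 cos 61° = 5.14
Net north component: -7.17 nmi.

-7.2 nmi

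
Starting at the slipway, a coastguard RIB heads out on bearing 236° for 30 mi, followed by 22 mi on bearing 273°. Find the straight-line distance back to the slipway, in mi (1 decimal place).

Leg 1 (236°, 30 mi): east 30 sin 236° = -24.87, north 30 cos 236° = -16.78
Leg 2 (273°, 22 mi): east 22 sin 273° = -21.97, north 22 cos 273° = 1.15
Net: -46.84 east, -15.62 north. Distance = √((-46.84)² + (-15.62)²) = 49.378 mi.

49.4 mi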